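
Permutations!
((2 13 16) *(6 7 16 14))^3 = (2 6)(7 13)(14 16) = [0, 1, 6, 3, 4, 5, 2, 13, 8, 9, 10, 11, 12, 7, 16, 15, 14]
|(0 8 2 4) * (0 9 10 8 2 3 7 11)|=|(0 2 4 9 10 8 3 7 11)|=9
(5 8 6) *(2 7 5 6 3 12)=(2 7 5 8 3 12)=[0, 1, 7, 12, 4, 8, 6, 5, 3, 9, 10, 11, 2]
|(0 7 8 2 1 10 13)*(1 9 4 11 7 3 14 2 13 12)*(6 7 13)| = |(0 3 14 2 9 4 11 13)(1 10 12)(6 7 8)| = 24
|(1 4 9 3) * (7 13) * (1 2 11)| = 6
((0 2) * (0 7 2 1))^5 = (0 1)(2 7) = [1, 0, 7, 3, 4, 5, 6, 2]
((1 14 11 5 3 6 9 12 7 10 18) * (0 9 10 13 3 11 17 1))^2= (0 12 13 6 18 9 7 3 10)(1 17 14)= [12, 17, 2, 10, 4, 5, 18, 3, 8, 7, 0, 11, 13, 6, 1, 15, 16, 14, 9]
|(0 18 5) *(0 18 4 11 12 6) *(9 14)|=10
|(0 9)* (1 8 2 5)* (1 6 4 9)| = |(0 1 8 2 5 6 4 9)| = 8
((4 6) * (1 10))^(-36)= (10)= [0, 1, 2, 3, 4, 5, 6, 7, 8, 9, 10]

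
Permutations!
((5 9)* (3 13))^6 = [0, 1, 2, 3, 4, 5, 6, 7, 8, 9, 10, 11, 12, 13] = (13)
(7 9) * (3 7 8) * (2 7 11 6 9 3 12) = [0, 1, 7, 11, 4, 5, 9, 3, 12, 8, 10, 6, 2] = (2 7 3 11 6 9 8 12)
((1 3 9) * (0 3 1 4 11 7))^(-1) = [7, 1, 2, 0, 9, 5, 6, 11, 8, 3, 10, 4] = (0 7 11 4 9 3)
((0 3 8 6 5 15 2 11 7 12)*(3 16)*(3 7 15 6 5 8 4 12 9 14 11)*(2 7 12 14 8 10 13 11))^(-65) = [16, 1, 14, 2, 3, 9, 8, 11, 7, 15, 5, 10, 0, 6, 4, 13, 12] = (0 16 12)(2 14 4 3)(5 9 15 13 6 8 7 11 10)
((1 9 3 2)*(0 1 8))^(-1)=[8, 0, 3, 9, 4, 5, 6, 7, 2, 1]=(0 8 2 3 9 1)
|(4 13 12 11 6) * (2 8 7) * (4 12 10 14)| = |(2 8 7)(4 13 10 14)(6 12 11)| = 12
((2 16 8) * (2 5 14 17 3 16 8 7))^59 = [0, 1, 14, 2, 4, 3, 6, 5, 17, 9, 10, 11, 12, 13, 16, 15, 8, 7] = (2 14 16 8 17 7 5 3)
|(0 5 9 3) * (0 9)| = |(0 5)(3 9)| = 2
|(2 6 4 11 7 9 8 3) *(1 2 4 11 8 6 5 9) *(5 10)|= 24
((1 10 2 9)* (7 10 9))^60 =(10) =[0, 1, 2, 3, 4, 5, 6, 7, 8, 9, 10]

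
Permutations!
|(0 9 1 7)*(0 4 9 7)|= |(0 7 4 9 1)|= 5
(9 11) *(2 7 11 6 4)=(2 7 11 9 6 4)=[0, 1, 7, 3, 2, 5, 4, 11, 8, 6, 10, 9]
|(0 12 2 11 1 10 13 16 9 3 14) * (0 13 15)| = 35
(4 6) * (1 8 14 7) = (1 8 14 7)(4 6) = [0, 8, 2, 3, 6, 5, 4, 1, 14, 9, 10, 11, 12, 13, 7]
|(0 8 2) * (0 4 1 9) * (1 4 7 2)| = 4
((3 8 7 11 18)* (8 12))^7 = (3 12 8 7 11 18) = [0, 1, 2, 12, 4, 5, 6, 11, 7, 9, 10, 18, 8, 13, 14, 15, 16, 17, 3]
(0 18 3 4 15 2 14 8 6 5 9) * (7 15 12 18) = [7, 1, 14, 4, 12, 9, 5, 15, 6, 0, 10, 11, 18, 13, 8, 2, 16, 17, 3] = (0 7 15 2 14 8 6 5 9)(3 4 12 18)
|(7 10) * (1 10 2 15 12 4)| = 7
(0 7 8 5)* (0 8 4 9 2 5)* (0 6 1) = (0 7 4 9 2 5 8 6 1) = [7, 0, 5, 3, 9, 8, 1, 4, 6, 2]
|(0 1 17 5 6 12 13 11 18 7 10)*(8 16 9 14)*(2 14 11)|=|(0 1 17 5 6 12 13 2 14 8 16 9 11 18 7 10)|=16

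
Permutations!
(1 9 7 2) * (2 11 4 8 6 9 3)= (1 3 2)(4 8 6 9 7 11)= [0, 3, 1, 2, 8, 5, 9, 11, 6, 7, 10, 4]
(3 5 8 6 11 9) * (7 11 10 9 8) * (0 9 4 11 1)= (0 9 3 5 7 1)(4 11 8 6 10)= [9, 0, 2, 5, 11, 7, 10, 1, 6, 3, 4, 8]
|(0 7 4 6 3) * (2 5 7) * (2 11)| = |(0 11 2 5 7 4 6 3)| = 8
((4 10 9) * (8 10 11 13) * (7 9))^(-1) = (4 9 7 10 8 13 11) = [0, 1, 2, 3, 9, 5, 6, 10, 13, 7, 8, 4, 12, 11]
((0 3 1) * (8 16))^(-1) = (0 1 3)(8 16) = [1, 3, 2, 0, 4, 5, 6, 7, 16, 9, 10, 11, 12, 13, 14, 15, 8]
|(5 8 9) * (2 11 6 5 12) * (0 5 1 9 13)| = 12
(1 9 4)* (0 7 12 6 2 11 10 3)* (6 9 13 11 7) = [6, 13, 7, 0, 1, 5, 2, 12, 8, 4, 3, 10, 9, 11] = (0 6 2 7 12 9 4 1 13 11 10 3)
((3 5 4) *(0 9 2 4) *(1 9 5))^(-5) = (9)(0 5) = [5, 1, 2, 3, 4, 0, 6, 7, 8, 9]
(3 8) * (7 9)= [0, 1, 2, 8, 4, 5, 6, 9, 3, 7]= (3 8)(7 9)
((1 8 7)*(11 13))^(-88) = (13)(1 7 8) = [0, 7, 2, 3, 4, 5, 6, 8, 1, 9, 10, 11, 12, 13]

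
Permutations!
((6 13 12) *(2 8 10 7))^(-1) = (2 7 10 8)(6 12 13) = [0, 1, 7, 3, 4, 5, 12, 10, 2, 9, 8, 11, 13, 6]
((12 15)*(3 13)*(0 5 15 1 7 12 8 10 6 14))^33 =(0 6 8 5 14 10 15)(3 13) =[6, 1, 2, 13, 4, 14, 8, 7, 5, 9, 15, 11, 12, 3, 10, 0]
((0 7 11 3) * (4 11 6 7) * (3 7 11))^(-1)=(0 3 4)(6 7 11)=[3, 1, 2, 4, 0, 5, 7, 11, 8, 9, 10, 6]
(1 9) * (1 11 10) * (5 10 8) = [0, 9, 2, 3, 4, 10, 6, 7, 5, 11, 1, 8] = (1 9 11 8 5 10)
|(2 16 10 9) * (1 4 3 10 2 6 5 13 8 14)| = |(1 4 3 10 9 6 5 13 8 14)(2 16)| = 10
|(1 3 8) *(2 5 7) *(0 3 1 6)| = 12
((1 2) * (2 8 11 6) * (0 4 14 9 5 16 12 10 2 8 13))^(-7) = (0 5 2 4 16 1 14 12 13 9 10)(6 11 8) = [5, 14, 4, 3, 16, 2, 11, 7, 6, 10, 0, 8, 13, 9, 12, 15, 1]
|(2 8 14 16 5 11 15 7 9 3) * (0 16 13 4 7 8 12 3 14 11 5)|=30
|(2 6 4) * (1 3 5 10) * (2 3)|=|(1 2 6 4 3 5 10)|=7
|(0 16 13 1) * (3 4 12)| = 12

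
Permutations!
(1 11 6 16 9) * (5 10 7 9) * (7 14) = [0, 11, 2, 3, 4, 10, 16, 9, 8, 1, 14, 6, 12, 13, 7, 15, 5] = (1 11 6 16 5 10 14 7 9)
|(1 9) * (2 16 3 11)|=|(1 9)(2 16 3 11)|=4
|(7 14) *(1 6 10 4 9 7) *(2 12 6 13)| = |(1 13 2 12 6 10 4 9 7 14)| = 10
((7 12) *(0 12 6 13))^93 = (0 6 12 13 7) = [6, 1, 2, 3, 4, 5, 12, 0, 8, 9, 10, 11, 13, 7]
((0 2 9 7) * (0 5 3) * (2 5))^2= (0 3 5)(2 7 9)= [3, 1, 7, 5, 4, 0, 6, 9, 8, 2]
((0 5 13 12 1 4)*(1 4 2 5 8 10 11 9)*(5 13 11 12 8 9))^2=(0 1 13 10 4 9 2 8 12)=[1, 13, 8, 3, 9, 5, 6, 7, 12, 2, 4, 11, 0, 10]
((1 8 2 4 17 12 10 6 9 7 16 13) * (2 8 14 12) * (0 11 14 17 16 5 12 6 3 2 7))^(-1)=(0 9 6 14 11)(1 13 16 4 2 3 10 12 5 7 17)=[9, 13, 3, 10, 2, 7, 14, 17, 8, 6, 12, 0, 5, 16, 11, 15, 4, 1]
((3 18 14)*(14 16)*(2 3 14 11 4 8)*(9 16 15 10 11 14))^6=(2 4 10 18)(3 8 11 15)=[0, 1, 4, 8, 10, 5, 6, 7, 11, 9, 18, 15, 12, 13, 14, 3, 16, 17, 2]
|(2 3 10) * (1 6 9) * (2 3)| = 6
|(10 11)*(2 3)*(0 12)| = |(0 12)(2 3)(10 11)| = 2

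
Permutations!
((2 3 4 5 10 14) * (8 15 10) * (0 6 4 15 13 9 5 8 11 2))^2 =(0 4 13 5 2 15 14 6 8 9 11 3 10) =[4, 1, 15, 10, 13, 2, 8, 7, 9, 11, 0, 3, 12, 5, 6, 14]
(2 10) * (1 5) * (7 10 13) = (1 5)(2 13 7 10) = [0, 5, 13, 3, 4, 1, 6, 10, 8, 9, 2, 11, 12, 7]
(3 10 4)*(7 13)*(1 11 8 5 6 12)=(1 11 8 5 6 12)(3 10 4)(7 13)=[0, 11, 2, 10, 3, 6, 12, 13, 5, 9, 4, 8, 1, 7]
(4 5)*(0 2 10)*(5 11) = (0 2 10)(4 11 5) = [2, 1, 10, 3, 11, 4, 6, 7, 8, 9, 0, 5]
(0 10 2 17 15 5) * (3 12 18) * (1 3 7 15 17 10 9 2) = (0 9 2 10 1 3 12 18 7 15 5) = [9, 3, 10, 12, 4, 0, 6, 15, 8, 2, 1, 11, 18, 13, 14, 5, 16, 17, 7]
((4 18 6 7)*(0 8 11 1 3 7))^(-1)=(0 6 18 4 7 3 1 11 8)=[6, 11, 2, 1, 7, 5, 18, 3, 0, 9, 10, 8, 12, 13, 14, 15, 16, 17, 4]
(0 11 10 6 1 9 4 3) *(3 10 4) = (0 11 4 10 6 1 9 3) = [11, 9, 2, 0, 10, 5, 1, 7, 8, 3, 6, 4]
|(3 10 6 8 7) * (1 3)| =6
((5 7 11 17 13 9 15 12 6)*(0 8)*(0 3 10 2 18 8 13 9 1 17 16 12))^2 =(0 1 9)(2 8 10 18 3)(5 11 12)(6 7 16)(13 17 15) =[1, 9, 8, 2, 4, 11, 7, 16, 10, 0, 18, 12, 5, 17, 14, 13, 6, 15, 3]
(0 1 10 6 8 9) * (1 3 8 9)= (0 3 8 1 10 6 9)= [3, 10, 2, 8, 4, 5, 9, 7, 1, 0, 6]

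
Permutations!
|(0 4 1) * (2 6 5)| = |(0 4 1)(2 6 5)| = 3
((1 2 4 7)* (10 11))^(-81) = [0, 7, 1, 3, 2, 5, 6, 4, 8, 9, 11, 10] = (1 7 4 2)(10 11)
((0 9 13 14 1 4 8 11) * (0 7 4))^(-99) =(0 9 13 14 1)(4 8 11 7) =[9, 0, 2, 3, 8, 5, 6, 4, 11, 13, 10, 7, 12, 14, 1]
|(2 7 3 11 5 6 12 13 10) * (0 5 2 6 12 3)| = |(0 5 12 13 10 6 3 11 2 7)| = 10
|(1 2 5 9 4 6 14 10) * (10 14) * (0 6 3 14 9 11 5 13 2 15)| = 20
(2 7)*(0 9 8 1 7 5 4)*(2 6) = (0 9 8 1 7 6 2 5 4) = [9, 7, 5, 3, 0, 4, 2, 6, 1, 8]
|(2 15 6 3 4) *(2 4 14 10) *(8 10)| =|(2 15 6 3 14 8 10)| =7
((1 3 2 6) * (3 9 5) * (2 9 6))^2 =(3 5 9) =[0, 1, 2, 5, 4, 9, 6, 7, 8, 3]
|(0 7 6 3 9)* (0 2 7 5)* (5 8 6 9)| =15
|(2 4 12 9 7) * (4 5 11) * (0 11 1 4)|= |(0 11)(1 4 12 9 7 2 5)|= 14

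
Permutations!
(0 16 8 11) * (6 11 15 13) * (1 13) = (0 16 8 15 1 13 6 11) = [16, 13, 2, 3, 4, 5, 11, 7, 15, 9, 10, 0, 12, 6, 14, 1, 8]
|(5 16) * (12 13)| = 2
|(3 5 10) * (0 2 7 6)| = |(0 2 7 6)(3 5 10)| = 12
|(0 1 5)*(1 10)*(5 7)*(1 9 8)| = |(0 10 9 8 1 7 5)| = 7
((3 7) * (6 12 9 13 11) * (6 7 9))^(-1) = [0, 1, 2, 7, 4, 5, 12, 11, 8, 3, 10, 13, 6, 9] = (3 7 11 13 9)(6 12)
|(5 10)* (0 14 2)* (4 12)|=|(0 14 2)(4 12)(5 10)|=6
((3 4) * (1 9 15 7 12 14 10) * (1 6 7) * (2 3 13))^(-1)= (1 15 9)(2 13 4 3)(6 10 14 12 7)= [0, 15, 13, 2, 3, 5, 10, 6, 8, 1, 14, 11, 7, 4, 12, 9]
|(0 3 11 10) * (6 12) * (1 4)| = 4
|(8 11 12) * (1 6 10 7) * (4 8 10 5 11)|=|(1 6 5 11 12 10 7)(4 8)|=14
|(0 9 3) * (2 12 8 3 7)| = |(0 9 7 2 12 8 3)| = 7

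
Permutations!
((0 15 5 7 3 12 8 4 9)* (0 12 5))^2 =(15)(3 7 5)(4 12)(8 9) =[0, 1, 2, 7, 12, 3, 6, 5, 9, 8, 10, 11, 4, 13, 14, 15]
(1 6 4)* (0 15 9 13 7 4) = [15, 6, 2, 3, 1, 5, 0, 4, 8, 13, 10, 11, 12, 7, 14, 9] = (0 15 9 13 7 4 1 6)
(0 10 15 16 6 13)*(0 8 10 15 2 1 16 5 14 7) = (0 15 5 14 7)(1 16 6 13 8 10 2) = [15, 16, 1, 3, 4, 14, 13, 0, 10, 9, 2, 11, 12, 8, 7, 5, 6]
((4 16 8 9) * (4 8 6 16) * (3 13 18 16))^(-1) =[0, 1, 2, 6, 4, 5, 16, 7, 9, 8, 10, 11, 12, 3, 14, 15, 18, 17, 13] =(3 6 16 18 13)(8 9)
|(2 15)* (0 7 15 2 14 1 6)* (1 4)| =7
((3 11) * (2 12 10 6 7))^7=(2 10 7 12 6)(3 11)=[0, 1, 10, 11, 4, 5, 2, 12, 8, 9, 7, 3, 6]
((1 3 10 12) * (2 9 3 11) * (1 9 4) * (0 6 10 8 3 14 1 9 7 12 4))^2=[10, 2, 6, 3, 14, 5, 4, 7, 8, 1, 9, 0, 12, 13, 11]=(0 10 9 1 2 6 4 14 11)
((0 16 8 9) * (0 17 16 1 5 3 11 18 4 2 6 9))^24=(0 16 9 2 18 3 1 8 17 6 4 11 5)=[16, 8, 18, 1, 11, 0, 4, 7, 17, 2, 10, 5, 12, 13, 14, 15, 9, 6, 3]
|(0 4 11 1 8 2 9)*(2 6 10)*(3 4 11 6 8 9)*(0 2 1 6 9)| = 20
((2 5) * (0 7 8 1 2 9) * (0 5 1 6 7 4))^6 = (9) = [0, 1, 2, 3, 4, 5, 6, 7, 8, 9]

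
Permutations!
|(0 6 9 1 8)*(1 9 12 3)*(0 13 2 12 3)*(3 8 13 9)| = 9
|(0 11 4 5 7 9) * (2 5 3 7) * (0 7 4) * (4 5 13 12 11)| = |(0 4 3 5 2 13 12 11)(7 9)| = 8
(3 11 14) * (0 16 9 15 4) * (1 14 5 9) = (0 16 1 14 3 11 5 9 15 4) = [16, 14, 2, 11, 0, 9, 6, 7, 8, 15, 10, 5, 12, 13, 3, 4, 1]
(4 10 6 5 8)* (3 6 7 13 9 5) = [0, 1, 2, 6, 10, 8, 3, 13, 4, 5, 7, 11, 12, 9] = (3 6)(4 10 7 13 9 5 8)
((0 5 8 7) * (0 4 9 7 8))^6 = (9) = [0, 1, 2, 3, 4, 5, 6, 7, 8, 9]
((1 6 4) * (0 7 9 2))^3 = (0 2 9 7) = [2, 1, 9, 3, 4, 5, 6, 0, 8, 7]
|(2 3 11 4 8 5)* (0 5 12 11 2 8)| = |(0 5 8 12 11 4)(2 3)| = 6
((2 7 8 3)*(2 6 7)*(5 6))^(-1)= (3 8 7 6 5)= [0, 1, 2, 8, 4, 3, 5, 6, 7]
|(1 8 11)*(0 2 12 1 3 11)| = 10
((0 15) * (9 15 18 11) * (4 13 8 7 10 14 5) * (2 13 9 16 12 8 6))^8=(0 14 16 9 7 18 5 12 15 10 11 4 8)(2 6 13)=[14, 1, 6, 3, 8, 12, 13, 18, 0, 7, 11, 4, 15, 2, 16, 10, 9, 17, 5]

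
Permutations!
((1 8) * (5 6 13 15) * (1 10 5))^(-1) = [0, 15, 2, 3, 4, 10, 5, 7, 1, 9, 8, 11, 12, 6, 14, 13] = (1 15 13 6 5 10 8)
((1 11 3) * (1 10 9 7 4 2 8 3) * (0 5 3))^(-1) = (0 8 2 4 7 9 10 3 5)(1 11) = [8, 11, 4, 5, 7, 0, 6, 9, 2, 10, 3, 1]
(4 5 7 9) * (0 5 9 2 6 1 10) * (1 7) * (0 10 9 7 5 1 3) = (10)(0 1 9 4 7 2 6 5 3) = [1, 9, 6, 0, 7, 3, 5, 2, 8, 4, 10]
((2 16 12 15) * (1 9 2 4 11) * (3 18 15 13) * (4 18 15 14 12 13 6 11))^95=(1 11 6 12 14 18 15 3 13 16 2 9)=[0, 11, 9, 13, 4, 5, 12, 7, 8, 1, 10, 6, 14, 16, 18, 3, 2, 17, 15]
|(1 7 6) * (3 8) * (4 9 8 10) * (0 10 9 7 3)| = 9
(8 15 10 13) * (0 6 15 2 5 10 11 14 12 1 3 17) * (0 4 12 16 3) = [6, 0, 5, 17, 12, 10, 15, 7, 2, 9, 13, 14, 1, 8, 16, 11, 3, 4] = (0 6 15 11 14 16 3 17 4 12 1)(2 5 10 13 8)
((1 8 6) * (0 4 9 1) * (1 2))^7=(9)=[0, 1, 2, 3, 4, 5, 6, 7, 8, 9]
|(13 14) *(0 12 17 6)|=4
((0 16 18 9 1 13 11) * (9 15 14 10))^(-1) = (0 11 13 1 9 10 14 15 18 16) = [11, 9, 2, 3, 4, 5, 6, 7, 8, 10, 14, 13, 12, 1, 15, 18, 0, 17, 16]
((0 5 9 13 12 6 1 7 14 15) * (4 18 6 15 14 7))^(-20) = [12, 1, 2, 3, 4, 15, 6, 7, 8, 0, 10, 11, 9, 5, 14, 13, 16, 17, 18] = (18)(0 12 9)(5 15 13)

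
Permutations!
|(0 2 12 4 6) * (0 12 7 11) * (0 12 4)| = |(0 2 7 11 12)(4 6)| = 10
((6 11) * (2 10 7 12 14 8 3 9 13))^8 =(2 13 9 3 8 14 12 7 10) =[0, 1, 13, 8, 4, 5, 6, 10, 14, 3, 2, 11, 7, 9, 12]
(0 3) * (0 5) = (0 3 5) = [3, 1, 2, 5, 4, 0]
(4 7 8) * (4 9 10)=[0, 1, 2, 3, 7, 5, 6, 8, 9, 10, 4]=(4 7 8 9 10)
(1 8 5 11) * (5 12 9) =[0, 8, 2, 3, 4, 11, 6, 7, 12, 5, 10, 1, 9] =(1 8 12 9 5 11)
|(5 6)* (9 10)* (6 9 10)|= 3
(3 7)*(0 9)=(0 9)(3 7)=[9, 1, 2, 7, 4, 5, 6, 3, 8, 0]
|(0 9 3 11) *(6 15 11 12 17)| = 8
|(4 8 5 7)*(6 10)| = |(4 8 5 7)(6 10)| = 4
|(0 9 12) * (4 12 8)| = |(0 9 8 4 12)| = 5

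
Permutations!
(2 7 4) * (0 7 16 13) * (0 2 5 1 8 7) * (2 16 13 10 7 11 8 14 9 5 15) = (1 14 9 5)(2 13 16 10 7 4 15)(8 11) = [0, 14, 13, 3, 15, 1, 6, 4, 11, 5, 7, 8, 12, 16, 9, 2, 10]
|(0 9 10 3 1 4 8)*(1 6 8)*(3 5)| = 14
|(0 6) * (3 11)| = 2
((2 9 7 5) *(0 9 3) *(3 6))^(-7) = (9) = [0, 1, 2, 3, 4, 5, 6, 7, 8, 9]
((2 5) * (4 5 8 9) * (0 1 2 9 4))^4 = (0 4 1 5 2 9 8) = [4, 5, 9, 3, 1, 2, 6, 7, 0, 8]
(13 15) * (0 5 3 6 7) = (0 5 3 6 7)(13 15) = [5, 1, 2, 6, 4, 3, 7, 0, 8, 9, 10, 11, 12, 15, 14, 13]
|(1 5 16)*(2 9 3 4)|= |(1 5 16)(2 9 3 4)|= 12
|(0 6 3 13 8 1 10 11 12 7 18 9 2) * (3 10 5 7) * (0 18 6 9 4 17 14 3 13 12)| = 17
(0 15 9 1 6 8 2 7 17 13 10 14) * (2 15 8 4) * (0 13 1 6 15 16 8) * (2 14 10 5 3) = [0, 15, 7, 2, 14, 3, 4, 17, 16, 6, 10, 11, 12, 5, 13, 9, 8, 1] = (1 15 9 6 4 14 13 5 3 2 7 17)(8 16)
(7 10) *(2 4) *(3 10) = [0, 1, 4, 10, 2, 5, 6, 3, 8, 9, 7] = (2 4)(3 10 7)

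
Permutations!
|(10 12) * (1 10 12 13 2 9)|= |(1 10 13 2 9)|= 5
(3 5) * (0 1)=(0 1)(3 5)=[1, 0, 2, 5, 4, 3]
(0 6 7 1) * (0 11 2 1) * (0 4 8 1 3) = (0 6 7 4 8 1 11 2 3) = [6, 11, 3, 0, 8, 5, 7, 4, 1, 9, 10, 2]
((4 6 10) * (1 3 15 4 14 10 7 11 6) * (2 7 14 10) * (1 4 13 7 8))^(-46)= [0, 7, 15, 11, 4, 5, 1, 2, 13, 9, 10, 8, 12, 14, 3, 6]= (1 7 2 15 6)(3 11 8 13 14)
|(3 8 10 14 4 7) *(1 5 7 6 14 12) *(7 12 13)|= |(1 5 12)(3 8 10 13 7)(4 6 14)|= 15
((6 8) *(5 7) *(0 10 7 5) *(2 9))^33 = (10)(2 9)(6 8) = [0, 1, 9, 3, 4, 5, 8, 7, 6, 2, 10]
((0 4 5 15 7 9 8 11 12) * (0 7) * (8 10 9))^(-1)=(0 15 5 4)(7 12 11 8)(9 10)=[15, 1, 2, 3, 0, 4, 6, 12, 7, 10, 9, 8, 11, 13, 14, 5]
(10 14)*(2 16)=(2 16)(10 14)=[0, 1, 16, 3, 4, 5, 6, 7, 8, 9, 14, 11, 12, 13, 10, 15, 2]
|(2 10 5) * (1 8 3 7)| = 12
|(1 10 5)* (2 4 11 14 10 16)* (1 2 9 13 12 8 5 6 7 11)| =45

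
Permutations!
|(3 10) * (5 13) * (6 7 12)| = |(3 10)(5 13)(6 7 12)| = 6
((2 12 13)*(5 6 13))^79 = (2 13 6 5 12) = [0, 1, 13, 3, 4, 12, 5, 7, 8, 9, 10, 11, 2, 6]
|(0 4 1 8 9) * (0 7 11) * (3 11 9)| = |(0 4 1 8 3 11)(7 9)| = 6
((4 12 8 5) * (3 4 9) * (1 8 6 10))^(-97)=(1 5 3 12 10 8 9 4 6)=[0, 5, 2, 12, 6, 3, 1, 7, 9, 4, 8, 11, 10]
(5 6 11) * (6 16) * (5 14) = [0, 1, 2, 3, 4, 16, 11, 7, 8, 9, 10, 14, 12, 13, 5, 15, 6] = (5 16 6 11 14)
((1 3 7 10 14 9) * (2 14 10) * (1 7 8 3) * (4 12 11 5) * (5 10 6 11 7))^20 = (2 7 12 4 5 9 14)(6 10 11) = [0, 1, 7, 3, 5, 9, 10, 12, 8, 14, 11, 6, 4, 13, 2]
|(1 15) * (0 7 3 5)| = 4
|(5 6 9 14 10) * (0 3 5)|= 7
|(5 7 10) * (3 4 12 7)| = |(3 4 12 7 10 5)| = 6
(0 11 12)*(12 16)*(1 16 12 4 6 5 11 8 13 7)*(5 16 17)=(0 8 13 7 1 17 5 11 12)(4 6 16)=[8, 17, 2, 3, 6, 11, 16, 1, 13, 9, 10, 12, 0, 7, 14, 15, 4, 5]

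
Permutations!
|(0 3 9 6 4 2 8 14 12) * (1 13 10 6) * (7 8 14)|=|(0 3 9 1 13 10 6 4 2 14 12)(7 8)|=22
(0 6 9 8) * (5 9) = (0 6 5 9 8) = [6, 1, 2, 3, 4, 9, 5, 7, 0, 8]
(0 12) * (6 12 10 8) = (0 10 8 6 12) = [10, 1, 2, 3, 4, 5, 12, 7, 6, 9, 8, 11, 0]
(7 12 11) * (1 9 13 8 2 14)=(1 9 13 8 2 14)(7 12 11)=[0, 9, 14, 3, 4, 5, 6, 12, 2, 13, 10, 7, 11, 8, 1]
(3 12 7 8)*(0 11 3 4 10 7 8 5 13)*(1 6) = [11, 6, 2, 12, 10, 13, 1, 5, 4, 9, 7, 3, 8, 0] = (0 11 3 12 8 4 10 7 5 13)(1 6)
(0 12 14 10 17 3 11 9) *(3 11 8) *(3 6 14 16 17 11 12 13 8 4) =(0 13 8 6 14 10 11 9)(3 4)(12 16 17) =[13, 1, 2, 4, 3, 5, 14, 7, 6, 0, 11, 9, 16, 8, 10, 15, 17, 12]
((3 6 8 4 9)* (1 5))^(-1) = (1 5)(3 9 4 8 6) = [0, 5, 2, 9, 8, 1, 3, 7, 6, 4]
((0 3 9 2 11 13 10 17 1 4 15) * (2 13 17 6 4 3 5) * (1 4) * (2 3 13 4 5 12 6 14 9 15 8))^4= (0 13 4 17)(1 9 11 15)(2 3 6 14)(5 12 10 8)= [13, 9, 3, 6, 17, 12, 14, 7, 5, 11, 8, 15, 10, 4, 2, 1, 16, 0]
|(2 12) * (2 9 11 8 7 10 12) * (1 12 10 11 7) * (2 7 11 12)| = 7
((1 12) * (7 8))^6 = (12) = [0, 1, 2, 3, 4, 5, 6, 7, 8, 9, 10, 11, 12]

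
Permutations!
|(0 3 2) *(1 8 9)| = |(0 3 2)(1 8 9)| = 3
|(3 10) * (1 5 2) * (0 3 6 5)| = |(0 3 10 6 5 2 1)| = 7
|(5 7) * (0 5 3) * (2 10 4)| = |(0 5 7 3)(2 10 4)| = 12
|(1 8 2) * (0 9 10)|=3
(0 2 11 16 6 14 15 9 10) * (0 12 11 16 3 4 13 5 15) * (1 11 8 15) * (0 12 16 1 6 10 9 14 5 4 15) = (0 2 1 11 3 15 14 12 8)(4 13)(5 6)(10 16) = [2, 11, 1, 15, 13, 6, 5, 7, 0, 9, 16, 3, 8, 4, 12, 14, 10]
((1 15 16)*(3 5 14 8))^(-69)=(16)(3 8 14 5)=[0, 1, 2, 8, 4, 3, 6, 7, 14, 9, 10, 11, 12, 13, 5, 15, 16]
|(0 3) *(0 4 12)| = 4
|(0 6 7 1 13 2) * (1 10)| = |(0 6 7 10 1 13 2)| = 7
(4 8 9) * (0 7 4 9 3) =(9)(0 7 4 8 3) =[7, 1, 2, 0, 8, 5, 6, 4, 3, 9]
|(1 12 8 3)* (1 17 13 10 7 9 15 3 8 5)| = |(1 12 5)(3 17 13 10 7 9 15)| = 21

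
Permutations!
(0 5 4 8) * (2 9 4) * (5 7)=(0 7 5 2 9 4 8)=[7, 1, 9, 3, 8, 2, 6, 5, 0, 4]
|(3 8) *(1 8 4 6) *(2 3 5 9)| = 8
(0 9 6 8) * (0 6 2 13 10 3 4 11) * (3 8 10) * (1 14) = (0 9 2 13 3 4 11)(1 14)(6 10 8) = [9, 14, 13, 4, 11, 5, 10, 7, 6, 2, 8, 0, 12, 3, 1]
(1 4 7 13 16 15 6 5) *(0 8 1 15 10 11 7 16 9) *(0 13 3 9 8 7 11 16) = (0 7 3 9 13 8 1 4)(5 15 6)(10 16) = [7, 4, 2, 9, 0, 15, 5, 3, 1, 13, 16, 11, 12, 8, 14, 6, 10]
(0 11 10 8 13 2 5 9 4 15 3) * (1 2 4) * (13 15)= (0 11 10 8 15 3)(1 2 5 9)(4 13)= [11, 2, 5, 0, 13, 9, 6, 7, 15, 1, 8, 10, 12, 4, 14, 3]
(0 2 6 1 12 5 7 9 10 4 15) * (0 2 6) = (0 6 1 12 5 7 9 10 4 15 2) = [6, 12, 0, 3, 15, 7, 1, 9, 8, 10, 4, 11, 5, 13, 14, 2]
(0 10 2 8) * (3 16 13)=(0 10 2 8)(3 16 13)=[10, 1, 8, 16, 4, 5, 6, 7, 0, 9, 2, 11, 12, 3, 14, 15, 13]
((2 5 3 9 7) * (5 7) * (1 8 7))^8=(3 5 9)=[0, 1, 2, 5, 4, 9, 6, 7, 8, 3]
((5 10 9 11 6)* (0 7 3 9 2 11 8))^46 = (0 7 3 9 8)(2 11 6 5 10) = [7, 1, 11, 9, 4, 10, 5, 3, 0, 8, 2, 6]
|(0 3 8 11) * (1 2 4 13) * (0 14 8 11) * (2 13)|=10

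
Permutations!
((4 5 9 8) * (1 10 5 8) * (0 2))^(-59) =[2, 10, 0, 3, 8, 9, 6, 7, 4, 1, 5] =(0 2)(1 10 5 9)(4 8)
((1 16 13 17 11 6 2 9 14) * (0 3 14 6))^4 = (0 16)(1 11)(2 9 6)(3 13)(14 17) = [16, 11, 9, 13, 4, 5, 2, 7, 8, 6, 10, 1, 12, 3, 17, 15, 0, 14]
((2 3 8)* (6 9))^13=[0, 1, 3, 8, 4, 5, 9, 7, 2, 6]=(2 3 8)(6 9)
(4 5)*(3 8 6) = (3 8 6)(4 5) = [0, 1, 2, 8, 5, 4, 3, 7, 6]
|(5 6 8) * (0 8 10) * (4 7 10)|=|(0 8 5 6 4 7 10)|=7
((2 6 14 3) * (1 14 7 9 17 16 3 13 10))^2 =(1 13)(2 7 17 3 6 9 16)(10 14) =[0, 13, 7, 6, 4, 5, 9, 17, 8, 16, 14, 11, 12, 1, 10, 15, 2, 3]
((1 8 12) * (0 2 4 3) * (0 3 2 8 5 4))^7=(12)=[0, 1, 2, 3, 4, 5, 6, 7, 8, 9, 10, 11, 12]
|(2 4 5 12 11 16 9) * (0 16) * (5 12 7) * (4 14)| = |(0 16 9 2 14 4 12 11)(5 7)| = 8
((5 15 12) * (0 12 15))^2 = (15)(0 5 12) = [5, 1, 2, 3, 4, 12, 6, 7, 8, 9, 10, 11, 0, 13, 14, 15]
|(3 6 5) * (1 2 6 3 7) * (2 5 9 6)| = 6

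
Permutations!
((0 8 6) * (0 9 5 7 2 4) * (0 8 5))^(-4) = (0 4)(2 9)(5 8)(6 7) = [4, 1, 9, 3, 0, 8, 7, 6, 5, 2]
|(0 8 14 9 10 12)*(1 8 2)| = 8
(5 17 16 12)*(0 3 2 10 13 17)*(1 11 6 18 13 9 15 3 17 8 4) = [17, 11, 10, 2, 1, 0, 18, 7, 4, 15, 9, 6, 5, 8, 14, 3, 12, 16, 13] = (0 17 16 12 5)(1 11 6 18 13 8 4)(2 10 9 15 3)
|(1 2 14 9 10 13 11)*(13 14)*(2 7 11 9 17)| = |(1 7 11)(2 13 9 10 14 17)| = 6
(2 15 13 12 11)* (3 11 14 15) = [0, 1, 3, 11, 4, 5, 6, 7, 8, 9, 10, 2, 14, 12, 15, 13] = (2 3 11)(12 14 15 13)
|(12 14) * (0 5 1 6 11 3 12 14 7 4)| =|(14)(0 5 1 6 11 3 12 7 4)| =9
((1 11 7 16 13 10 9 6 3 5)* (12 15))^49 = (1 5 3 6 9 10 13 16 7 11)(12 15) = [0, 5, 2, 6, 4, 3, 9, 11, 8, 10, 13, 1, 15, 16, 14, 12, 7]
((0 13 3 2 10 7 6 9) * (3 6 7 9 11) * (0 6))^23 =(0 13)(2 3 11 6 9 10) =[13, 1, 3, 11, 4, 5, 9, 7, 8, 10, 2, 6, 12, 0]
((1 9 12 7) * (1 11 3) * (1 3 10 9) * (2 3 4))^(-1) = (2 4 3)(7 12 9 10 11) = [0, 1, 4, 2, 3, 5, 6, 12, 8, 10, 11, 7, 9]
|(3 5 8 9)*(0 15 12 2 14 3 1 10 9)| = 24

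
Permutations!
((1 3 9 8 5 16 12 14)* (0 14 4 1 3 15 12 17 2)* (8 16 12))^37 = [3, 15, 14, 16, 1, 12, 6, 7, 5, 17, 10, 11, 4, 13, 9, 8, 2, 0] = (0 3 16 2 14 9 17)(1 15 8 5 12 4)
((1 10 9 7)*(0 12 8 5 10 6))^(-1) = [6, 7, 2, 3, 4, 8, 1, 9, 12, 10, 5, 11, 0] = (0 6 1 7 9 10 5 8 12)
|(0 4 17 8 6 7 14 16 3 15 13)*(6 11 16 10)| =|(0 4 17 8 11 16 3 15 13)(6 7 14 10)| =36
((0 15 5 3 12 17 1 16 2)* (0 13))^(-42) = (0 2 1 12 5)(3 15 13 16 17) = [2, 12, 1, 15, 4, 0, 6, 7, 8, 9, 10, 11, 5, 16, 14, 13, 17, 3]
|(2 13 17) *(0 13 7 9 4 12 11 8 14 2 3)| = 8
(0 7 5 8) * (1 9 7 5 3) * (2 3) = (0 5 8)(1 9 7 2 3) = [5, 9, 3, 1, 4, 8, 6, 2, 0, 7]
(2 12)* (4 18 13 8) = (2 12)(4 18 13 8) = [0, 1, 12, 3, 18, 5, 6, 7, 4, 9, 10, 11, 2, 8, 14, 15, 16, 17, 13]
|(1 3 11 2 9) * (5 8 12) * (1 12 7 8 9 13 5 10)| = |(1 3 11 2 13 5 9 12 10)(7 8)| = 18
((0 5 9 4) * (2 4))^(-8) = (0 9 4 5 2) = [9, 1, 0, 3, 5, 2, 6, 7, 8, 4]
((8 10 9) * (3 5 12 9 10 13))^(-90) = (13) = [0, 1, 2, 3, 4, 5, 6, 7, 8, 9, 10, 11, 12, 13]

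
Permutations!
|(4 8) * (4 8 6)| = |(8)(4 6)| = 2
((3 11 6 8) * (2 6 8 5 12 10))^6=(2 6 5 12 10)=[0, 1, 6, 3, 4, 12, 5, 7, 8, 9, 2, 11, 10]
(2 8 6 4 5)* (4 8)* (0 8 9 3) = (0 8 6 9 3)(2 4 5) = [8, 1, 4, 0, 5, 2, 9, 7, 6, 3]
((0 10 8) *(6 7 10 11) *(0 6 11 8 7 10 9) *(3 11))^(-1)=[9, 1, 2, 11, 4, 5, 8, 10, 0, 7, 6, 3]=(0 9 7 10 6 8)(3 11)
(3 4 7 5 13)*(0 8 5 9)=(0 8 5 13 3 4 7 9)=[8, 1, 2, 4, 7, 13, 6, 9, 5, 0, 10, 11, 12, 3]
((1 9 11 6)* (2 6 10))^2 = [0, 11, 1, 3, 4, 5, 9, 7, 8, 10, 6, 2] = (1 11 2)(6 9 10)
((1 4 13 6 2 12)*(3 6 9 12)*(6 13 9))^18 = (1 9)(2 13)(3 6)(4 12) = [0, 9, 13, 6, 12, 5, 3, 7, 8, 1, 10, 11, 4, 2]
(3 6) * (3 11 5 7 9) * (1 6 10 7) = (1 6 11 5)(3 10 7 9) = [0, 6, 2, 10, 4, 1, 11, 9, 8, 3, 7, 5]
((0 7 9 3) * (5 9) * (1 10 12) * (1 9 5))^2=(0 1 12 3 7 10 9)=[1, 12, 2, 7, 4, 5, 6, 10, 8, 0, 9, 11, 3]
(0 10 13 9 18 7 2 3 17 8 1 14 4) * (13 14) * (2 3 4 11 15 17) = (0 10 14 11 15 17 8 1 13 9 18 7 3 2 4) = [10, 13, 4, 2, 0, 5, 6, 3, 1, 18, 14, 15, 12, 9, 11, 17, 16, 8, 7]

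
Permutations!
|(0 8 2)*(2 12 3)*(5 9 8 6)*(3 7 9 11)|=|(0 6 5 11 3 2)(7 9 8 12)|=12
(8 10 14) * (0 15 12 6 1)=[15, 0, 2, 3, 4, 5, 1, 7, 10, 9, 14, 11, 6, 13, 8, 12]=(0 15 12 6 1)(8 10 14)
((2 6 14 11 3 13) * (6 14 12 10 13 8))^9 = (14) = [0, 1, 2, 3, 4, 5, 6, 7, 8, 9, 10, 11, 12, 13, 14]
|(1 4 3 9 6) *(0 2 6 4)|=12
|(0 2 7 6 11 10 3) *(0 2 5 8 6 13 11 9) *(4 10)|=35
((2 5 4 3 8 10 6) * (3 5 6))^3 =[0, 1, 6, 3, 5, 4, 2, 7, 8, 9, 10] =(10)(2 6)(4 5)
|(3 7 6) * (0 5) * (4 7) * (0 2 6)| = 7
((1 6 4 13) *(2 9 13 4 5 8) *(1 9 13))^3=(1 8 9 5 13 6 2)=[0, 8, 1, 3, 4, 13, 2, 7, 9, 5, 10, 11, 12, 6]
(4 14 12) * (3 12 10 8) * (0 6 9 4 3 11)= (0 6 9 4 14 10 8 11)(3 12)= [6, 1, 2, 12, 14, 5, 9, 7, 11, 4, 8, 0, 3, 13, 10]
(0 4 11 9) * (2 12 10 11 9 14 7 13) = (0 4 9)(2 12 10 11 14 7 13) = [4, 1, 12, 3, 9, 5, 6, 13, 8, 0, 11, 14, 10, 2, 7]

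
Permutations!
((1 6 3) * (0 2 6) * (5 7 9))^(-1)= (0 1 3 6 2)(5 9 7)= [1, 3, 0, 6, 4, 9, 2, 5, 8, 7]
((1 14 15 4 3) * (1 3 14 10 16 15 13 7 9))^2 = (1 16 4 13 9 10 15 14 7) = [0, 16, 2, 3, 13, 5, 6, 1, 8, 10, 15, 11, 12, 9, 7, 14, 4]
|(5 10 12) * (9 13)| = |(5 10 12)(9 13)| = 6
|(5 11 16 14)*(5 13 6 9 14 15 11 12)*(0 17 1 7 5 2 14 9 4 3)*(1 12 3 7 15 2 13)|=18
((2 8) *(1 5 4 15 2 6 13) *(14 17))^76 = (17)(1 2)(4 6)(5 8)(13 15) = [0, 2, 1, 3, 6, 8, 4, 7, 5, 9, 10, 11, 12, 15, 14, 13, 16, 17]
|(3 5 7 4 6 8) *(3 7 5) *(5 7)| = |(4 6 8 5 7)| = 5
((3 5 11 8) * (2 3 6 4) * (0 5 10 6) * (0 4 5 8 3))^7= (0 2 4 8)(3 6 11 10 5)= [2, 1, 4, 6, 8, 3, 11, 7, 0, 9, 5, 10]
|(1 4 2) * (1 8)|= |(1 4 2 8)|= 4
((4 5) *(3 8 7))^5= (3 7 8)(4 5)= [0, 1, 2, 7, 5, 4, 6, 8, 3]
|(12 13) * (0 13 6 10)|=|(0 13 12 6 10)|=5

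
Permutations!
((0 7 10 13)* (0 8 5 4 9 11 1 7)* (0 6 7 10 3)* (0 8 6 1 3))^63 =(0 13)(1 6)(3 4)(5 11)(7 10)(8 9) =[13, 6, 2, 4, 3, 11, 1, 10, 9, 8, 7, 5, 12, 0]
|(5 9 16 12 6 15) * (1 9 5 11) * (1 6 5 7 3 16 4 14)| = 60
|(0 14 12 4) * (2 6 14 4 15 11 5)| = 14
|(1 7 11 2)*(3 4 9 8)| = |(1 7 11 2)(3 4 9 8)| = 4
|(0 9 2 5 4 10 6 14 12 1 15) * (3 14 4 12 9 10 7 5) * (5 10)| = |(0 5 12 1 15)(2 3 14 9)(4 7 10 6)| = 20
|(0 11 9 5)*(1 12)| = 4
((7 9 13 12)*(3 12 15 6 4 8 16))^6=[0, 1, 2, 6, 9, 5, 7, 8, 13, 16, 10, 11, 4, 3, 14, 12, 15]=(3 6 7 8 13)(4 9 16 15 12)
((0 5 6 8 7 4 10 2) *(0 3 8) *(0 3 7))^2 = (0 6 8 5 3)(2 4)(7 10) = [6, 1, 4, 0, 2, 3, 8, 10, 5, 9, 7]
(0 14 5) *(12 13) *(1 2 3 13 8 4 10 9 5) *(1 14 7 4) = (14)(0 7 4 10 9 5)(1 2 3 13 12 8) = [7, 2, 3, 13, 10, 0, 6, 4, 1, 5, 9, 11, 8, 12, 14]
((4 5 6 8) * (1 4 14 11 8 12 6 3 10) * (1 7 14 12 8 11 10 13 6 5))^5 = [0, 4, 2, 5, 1, 12, 13, 10, 6, 9, 14, 11, 8, 3, 7] = (1 4)(3 5 12 8 6 13)(7 10 14)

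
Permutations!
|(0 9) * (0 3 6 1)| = |(0 9 3 6 1)| = 5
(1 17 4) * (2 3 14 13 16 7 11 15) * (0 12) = (0 12)(1 17 4)(2 3 14 13 16 7 11 15) = [12, 17, 3, 14, 1, 5, 6, 11, 8, 9, 10, 15, 0, 16, 13, 2, 7, 4]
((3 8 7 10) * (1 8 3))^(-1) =[0, 10, 2, 3, 4, 5, 6, 8, 1, 9, 7] =(1 10 7 8)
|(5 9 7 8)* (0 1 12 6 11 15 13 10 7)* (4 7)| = |(0 1 12 6 11 15 13 10 4 7 8 5 9)| = 13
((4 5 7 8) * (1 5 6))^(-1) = [0, 6, 2, 3, 8, 1, 4, 5, 7] = (1 6 4 8 7 5)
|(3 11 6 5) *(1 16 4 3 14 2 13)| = 10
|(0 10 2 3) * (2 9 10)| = |(0 2 3)(9 10)| = 6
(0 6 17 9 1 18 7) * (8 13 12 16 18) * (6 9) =[9, 8, 2, 3, 4, 5, 17, 0, 13, 1, 10, 11, 16, 12, 14, 15, 18, 6, 7] =(0 9 1 8 13 12 16 18 7)(6 17)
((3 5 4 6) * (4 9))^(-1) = [0, 1, 2, 6, 9, 3, 4, 7, 8, 5] = (3 6 4 9 5)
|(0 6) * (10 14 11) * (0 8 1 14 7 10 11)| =|(0 6 8 1 14)(7 10)| =10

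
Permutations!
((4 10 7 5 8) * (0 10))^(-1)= (0 4 8 5 7 10)= [4, 1, 2, 3, 8, 7, 6, 10, 5, 9, 0]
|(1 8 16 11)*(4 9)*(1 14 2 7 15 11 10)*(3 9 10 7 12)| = |(1 8 16 7 15 11 14 2 12 3 9 4 10)| = 13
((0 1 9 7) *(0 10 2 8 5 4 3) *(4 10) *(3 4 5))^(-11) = (0 8 10 7 1 3 2 5 9) = [8, 3, 5, 2, 4, 9, 6, 1, 10, 0, 7]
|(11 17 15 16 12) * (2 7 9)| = |(2 7 9)(11 17 15 16 12)| = 15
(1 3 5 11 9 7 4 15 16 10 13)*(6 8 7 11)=(1 3 5 6 8 7 4 15 16 10 13)(9 11)=[0, 3, 2, 5, 15, 6, 8, 4, 7, 11, 13, 9, 12, 1, 14, 16, 10]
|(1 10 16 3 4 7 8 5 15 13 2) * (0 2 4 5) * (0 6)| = 13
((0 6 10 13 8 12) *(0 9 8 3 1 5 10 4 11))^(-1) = (0 11 4 6)(1 3 13 10 5)(8 9 12) = [11, 3, 2, 13, 6, 1, 0, 7, 9, 12, 5, 4, 8, 10]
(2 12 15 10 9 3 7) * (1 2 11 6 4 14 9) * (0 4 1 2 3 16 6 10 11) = [4, 3, 12, 7, 14, 5, 1, 0, 8, 16, 2, 10, 15, 13, 9, 11, 6] = (0 4 14 9 16 6 1 3 7)(2 12 15 11 10)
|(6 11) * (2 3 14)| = |(2 3 14)(6 11)| = 6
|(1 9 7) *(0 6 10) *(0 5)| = 12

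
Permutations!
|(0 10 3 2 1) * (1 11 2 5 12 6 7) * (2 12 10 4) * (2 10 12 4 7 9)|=|(0 7 1)(2 11 4 10 3 5 12 6 9)|=9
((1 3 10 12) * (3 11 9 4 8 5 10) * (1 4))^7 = (1 11 9)(4 5 12 8 10) = [0, 11, 2, 3, 5, 12, 6, 7, 10, 1, 4, 9, 8]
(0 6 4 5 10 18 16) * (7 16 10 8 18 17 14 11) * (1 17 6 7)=(0 7 16)(1 17 14 11)(4 5 8 18 10 6)=[7, 17, 2, 3, 5, 8, 4, 16, 18, 9, 6, 1, 12, 13, 11, 15, 0, 14, 10]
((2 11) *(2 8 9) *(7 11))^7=(2 11 9 7 8)=[0, 1, 11, 3, 4, 5, 6, 8, 2, 7, 10, 9]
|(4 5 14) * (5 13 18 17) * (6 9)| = |(4 13 18 17 5 14)(6 9)| = 6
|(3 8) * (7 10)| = 2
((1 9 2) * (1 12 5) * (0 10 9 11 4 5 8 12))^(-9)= [2, 5, 9, 3, 11, 4, 6, 7, 12, 10, 0, 1, 8]= (0 2 9 10)(1 5 4 11)(8 12)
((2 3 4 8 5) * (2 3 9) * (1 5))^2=(9)(1 3 8 5 4)=[0, 3, 2, 8, 1, 4, 6, 7, 5, 9]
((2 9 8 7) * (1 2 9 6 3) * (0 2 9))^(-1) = [7, 3, 0, 6, 4, 5, 2, 8, 9, 1] = (0 7 8 9 1 3 6 2)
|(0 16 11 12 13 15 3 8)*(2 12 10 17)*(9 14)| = 22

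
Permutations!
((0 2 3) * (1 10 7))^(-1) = (0 3 2)(1 7 10) = [3, 7, 0, 2, 4, 5, 6, 10, 8, 9, 1]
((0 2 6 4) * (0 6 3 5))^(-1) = (0 5 3 2)(4 6) = [5, 1, 0, 2, 6, 3, 4]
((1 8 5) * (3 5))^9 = [0, 8, 2, 5, 4, 1, 6, 7, 3] = (1 8 3 5)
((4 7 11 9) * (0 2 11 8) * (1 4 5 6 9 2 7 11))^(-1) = [8, 2, 11, 3, 1, 9, 5, 0, 7, 6, 10, 4] = (0 8 7)(1 2 11 4)(5 9 6)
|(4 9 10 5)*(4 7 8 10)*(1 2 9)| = |(1 2 9 4)(5 7 8 10)| = 4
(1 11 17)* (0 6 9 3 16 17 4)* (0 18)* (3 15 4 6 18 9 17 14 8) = (0 18)(1 11 6 17)(3 16 14 8)(4 9 15) = [18, 11, 2, 16, 9, 5, 17, 7, 3, 15, 10, 6, 12, 13, 8, 4, 14, 1, 0]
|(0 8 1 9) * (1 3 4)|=6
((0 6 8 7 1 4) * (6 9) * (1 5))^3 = (0 8 1 9 7 4 6 5) = [8, 9, 2, 3, 6, 0, 5, 4, 1, 7]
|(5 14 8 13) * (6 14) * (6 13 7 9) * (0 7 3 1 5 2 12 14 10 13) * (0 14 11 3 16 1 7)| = |(1 5 14 8 16)(2 12 11 3 7 9 6 10 13)| = 45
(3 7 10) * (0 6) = (0 6)(3 7 10) = [6, 1, 2, 7, 4, 5, 0, 10, 8, 9, 3]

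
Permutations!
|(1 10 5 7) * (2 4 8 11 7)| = |(1 10 5 2 4 8 11 7)| = 8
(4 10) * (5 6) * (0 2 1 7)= (0 2 1 7)(4 10)(5 6)= [2, 7, 1, 3, 10, 6, 5, 0, 8, 9, 4]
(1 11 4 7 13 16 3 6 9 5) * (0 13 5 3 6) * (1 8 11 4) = (0 13 16 6 9 3)(1 4 7 5 8 11) = [13, 4, 2, 0, 7, 8, 9, 5, 11, 3, 10, 1, 12, 16, 14, 15, 6]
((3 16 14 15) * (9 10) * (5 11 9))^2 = (3 14)(5 9)(10 11)(15 16) = [0, 1, 2, 14, 4, 9, 6, 7, 8, 5, 11, 10, 12, 13, 3, 16, 15]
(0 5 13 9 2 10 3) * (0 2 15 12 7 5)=(2 10 3)(5 13 9 15 12 7)=[0, 1, 10, 2, 4, 13, 6, 5, 8, 15, 3, 11, 7, 9, 14, 12]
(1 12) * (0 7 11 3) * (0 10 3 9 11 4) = (0 7 4)(1 12)(3 10)(9 11) = [7, 12, 2, 10, 0, 5, 6, 4, 8, 11, 3, 9, 1]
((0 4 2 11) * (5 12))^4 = (12) = [0, 1, 2, 3, 4, 5, 6, 7, 8, 9, 10, 11, 12]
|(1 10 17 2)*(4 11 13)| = |(1 10 17 2)(4 11 13)| = 12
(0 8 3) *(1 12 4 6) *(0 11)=[8, 12, 2, 11, 6, 5, 1, 7, 3, 9, 10, 0, 4]=(0 8 3 11)(1 12 4 6)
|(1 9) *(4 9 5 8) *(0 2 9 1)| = |(0 2 9)(1 5 8 4)| = 12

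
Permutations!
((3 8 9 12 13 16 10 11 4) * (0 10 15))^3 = (0 4 9 16 10 3 12 15 11 8 13) = [4, 1, 2, 12, 9, 5, 6, 7, 13, 16, 3, 8, 15, 0, 14, 11, 10]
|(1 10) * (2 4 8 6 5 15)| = |(1 10)(2 4 8 6 5 15)| = 6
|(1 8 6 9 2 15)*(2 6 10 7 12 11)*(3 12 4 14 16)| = |(1 8 10 7 4 14 16 3 12 11 2 15)(6 9)| = 12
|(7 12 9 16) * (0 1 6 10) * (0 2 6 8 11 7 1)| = 21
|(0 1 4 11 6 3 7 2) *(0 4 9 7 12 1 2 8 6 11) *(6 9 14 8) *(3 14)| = 15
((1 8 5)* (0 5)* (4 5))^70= (8)= [0, 1, 2, 3, 4, 5, 6, 7, 8]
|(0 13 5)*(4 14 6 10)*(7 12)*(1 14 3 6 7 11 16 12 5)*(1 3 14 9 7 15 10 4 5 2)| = |(0 13 3 6 4 14 15 10 5)(1 9 7 2)(11 16 12)| = 36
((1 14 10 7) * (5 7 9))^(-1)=[0, 7, 2, 3, 4, 9, 6, 5, 8, 10, 14, 11, 12, 13, 1]=(1 7 5 9 10 14)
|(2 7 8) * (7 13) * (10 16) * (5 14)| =4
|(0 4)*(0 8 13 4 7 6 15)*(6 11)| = 15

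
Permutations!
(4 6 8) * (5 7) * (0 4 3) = [4, 1, 2, 0, 6, 7, 8, 5, 3] = (0 4 6 8 3)(5 7)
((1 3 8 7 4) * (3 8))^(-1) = (1 4 7 8) = [0, 4, 2, 3, 7, 5, 6, 8, 1]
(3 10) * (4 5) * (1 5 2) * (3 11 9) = (1 5 4 2)(3 10 11 9) = [0, 5, 1, 10, 2, 4, 6, 7, 8, 3, 11, 9]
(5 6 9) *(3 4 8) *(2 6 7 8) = (2 6 9 5 7 8 3 4) = [0, 1, 6, 4, 2, 7, 9, 8, 3, 5]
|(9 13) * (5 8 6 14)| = 4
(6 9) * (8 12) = (6 9)(8 12) = [0, 1, 2, 3, 4, 5, 9, 7, 12, 6, 10, 11, 8]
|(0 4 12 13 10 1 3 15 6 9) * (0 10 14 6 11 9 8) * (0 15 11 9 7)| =|(0 4 12 13 14 6 8 15 9 10 1 3 11 7)| =14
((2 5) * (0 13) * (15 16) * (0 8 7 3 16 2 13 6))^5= (0 6)(2 3 13 15 7 5 16 8)= [6, 1, 3, 13, 4, 16, 0, 5, 2, 9, 10, 11, 12, 15, 14, 7, 8]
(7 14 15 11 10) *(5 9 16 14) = (5 9 16 14 15 11 10 7) = [0, 1, 2, 3, 4, 9, 6, 5, 8, 16, 7, 10, 12, 13, 15, 11, 14]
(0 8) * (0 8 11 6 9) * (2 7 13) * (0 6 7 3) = (0 11 7 13 2 3)(6 9) = [11, 1, 3, 0, 4, 5, 9, 13, 8, 6, 10, 7, 12, 2]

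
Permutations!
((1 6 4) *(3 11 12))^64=(1 6 4)(3 11 12)=[0, 6, 2, 11, 1, 5, 4, 7, 8, 9, 10, 12, 3]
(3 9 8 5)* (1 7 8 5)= (1 7 8)(3 9 5)= [0, 7, 2, 9, 4, 3, 6, 8, 1, 5]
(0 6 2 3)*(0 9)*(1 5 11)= [6, 5, 3, 9, 4, 11, 2, 7, 8, 0, 10, 1]= (0 6 2 3 9)(1 5 11)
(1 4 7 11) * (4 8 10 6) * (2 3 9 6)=(1 8 10 2 3 9 6 4 7 11)=[0, 8, 3, 9, 7, 5, 4, 11, 10, 6, 2, 1]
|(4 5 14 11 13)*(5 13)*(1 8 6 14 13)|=8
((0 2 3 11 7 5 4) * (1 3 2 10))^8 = (11) = [0, 1, 2, 3, 4, 5, 6, 7, 8, 9, 10, 11]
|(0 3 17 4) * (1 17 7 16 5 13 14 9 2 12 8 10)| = 15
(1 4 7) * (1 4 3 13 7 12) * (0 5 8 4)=(0 5 8 4 12 1 3 13 7)=[5, 3, 2, 13, 12, 8, 6, 0, 4, 9, 10, 11, 1, 7]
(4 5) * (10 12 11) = (4 5)(10 12 11) = [0, 1, 2, 3, 5, 4, 6, 7, 8, 9, 12, 10, 11]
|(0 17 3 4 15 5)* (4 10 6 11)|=|(0 17 3 10 6 11 4 15 5)|=9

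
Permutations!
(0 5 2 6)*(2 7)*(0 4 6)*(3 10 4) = (0 5 7 2)(3 10 4 6) = [5, 1, 0, 10, 6, 7, 3, 2, 8, 9, 4]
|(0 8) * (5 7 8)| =|(0 5 7 8)| =4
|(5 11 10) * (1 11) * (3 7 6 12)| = 4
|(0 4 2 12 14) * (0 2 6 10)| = 12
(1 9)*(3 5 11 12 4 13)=[0, 9, 2, 5, 13, 11, 6, 7, 8, 1, 10, 12, 4, 3]=(1 9)(3 5 11 12 4 13)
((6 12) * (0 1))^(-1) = (0 1)(6 12) = [1, 0, 2, 3, 4, 5, 12, 7, 8, 9, 10, 11, 6]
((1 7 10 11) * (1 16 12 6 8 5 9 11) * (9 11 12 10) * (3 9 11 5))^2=(1 11 10 7 16)(3 12 8 9 6)=[0, 11, 2, 12, 4, 5, 3, 16, 9, 6, 7, 10, 8, 13, 14, 15, 1]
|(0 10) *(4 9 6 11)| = |(0 10)(4 9 6 11)| = 4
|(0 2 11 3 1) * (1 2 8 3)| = |(0 8 3 2 11 1)| = 6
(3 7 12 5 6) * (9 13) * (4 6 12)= (3 7 4 6)(5 12)(9 13)= [0, 1, 2, 7, 6, 12, 3, 4, 8, 13, 10, 11, 5, 9]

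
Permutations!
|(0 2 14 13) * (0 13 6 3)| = |(0 2 14 6 3)| = 5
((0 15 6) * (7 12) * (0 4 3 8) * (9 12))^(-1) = (0 8 3 4 6 15)(7 12 9) = [8, 1, 2, 4, 6, 5, 15, 12, 3, 7, 10, 11, 9, 13, 14, 0]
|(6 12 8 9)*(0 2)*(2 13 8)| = 7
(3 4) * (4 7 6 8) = [0, 1, 2, 7, 3, 5, 8, 6, 4] = (3 7 6 8 4)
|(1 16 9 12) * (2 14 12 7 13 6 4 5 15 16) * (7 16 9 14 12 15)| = 60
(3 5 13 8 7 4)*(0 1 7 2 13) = (0 1 7 4 3 5)(2 13 8) = [1, 7, 13, 5, 3, 0, 6, 4, 2, 9, 10, 11, 12, 8]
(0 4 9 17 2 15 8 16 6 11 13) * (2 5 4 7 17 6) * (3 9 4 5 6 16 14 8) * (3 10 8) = (0 7 17 6 11 13)(2 15 10 8 14 3 9 16) = [7, 1, 15, 9, 4, 5, 11, 17, 14, 16, 8, 13, 12, 0, 3, 10, 2, 6]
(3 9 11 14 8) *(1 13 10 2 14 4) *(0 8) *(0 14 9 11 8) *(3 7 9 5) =(14)(1 13 10 2 5 3 11 4)(7 9 8) =[0, 13, 5, 11, 1, 3, 6, 9, 7, 8, 2, 4, 12, 10, 14]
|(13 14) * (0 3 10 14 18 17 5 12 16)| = |(0 3 10 14 13 18 17 5 12 16)| = 10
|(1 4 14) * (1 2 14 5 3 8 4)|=|(2 14)(3 8 4 5)|=4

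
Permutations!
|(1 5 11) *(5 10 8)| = |(1 10 8 5 11)| = 5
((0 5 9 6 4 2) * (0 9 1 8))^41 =[5, 8, 9, 3, 2, 1, 4, 7, 0, 6] =(0 5 1 8)(2 9 6 4)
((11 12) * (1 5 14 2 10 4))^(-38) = [0, 10, 5, 3, 2, 4, 6, 7, 8, 9, 14, 11, 12, 13, 1] = (1 10 14)(2 5 4)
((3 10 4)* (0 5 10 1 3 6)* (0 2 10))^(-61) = [5, 3, 6, 1, 10, 0, 4, 7, 8, 9, 2] = (0 5)(1 3)(2 6 4 10)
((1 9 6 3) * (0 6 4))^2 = (0 3 9)(1 4 6) = [3, 4, 2, 9, 6, 5, 1, 7, 8, 0]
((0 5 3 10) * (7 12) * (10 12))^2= (0 3 7)(5 12 10)= [3, 1, 2, 7, 4, 12, 6, 0, 8, 9, 5, 11, 10]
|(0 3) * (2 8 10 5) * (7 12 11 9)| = 4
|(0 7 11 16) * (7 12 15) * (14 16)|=|(0 12 15 7 11 14 16)|=7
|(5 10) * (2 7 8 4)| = |(2 7 8 4)(5 10)| = 4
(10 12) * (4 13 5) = (4 13 5)(10 12) = [0, 1, 2, 3, 13, 4, 6, 7, 8, 9, 12, 11, 10, 5]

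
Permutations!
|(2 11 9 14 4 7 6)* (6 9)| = |(2 11 6)(4 7 9 14)| = 12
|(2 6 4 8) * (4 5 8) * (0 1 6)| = 6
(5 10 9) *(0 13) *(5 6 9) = (0 13)(5 10)(6 9) = [13, 1, 2, 3, 4, 10, 9, 7, 8, 6, 5, 11, 12, 0]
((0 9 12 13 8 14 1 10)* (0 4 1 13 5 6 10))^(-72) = [0, 1, 2, 3, 4, 5, 6, 7, 8, 9, 10, 11, 12, 13, 14] = (14)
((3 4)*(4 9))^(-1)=(3 4 9)=[0, 1, 2, 4, 9, 5, 6, 7, 8, 3]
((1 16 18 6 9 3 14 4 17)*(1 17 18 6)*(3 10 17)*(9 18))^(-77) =(1 18 6 16)(3 14 4 9 10 17) =[0, 18, 2, 14, 9, 5, 16, 7, 8, 10, 17, 11, 12, 13, 4, 15, 1, 3, 6]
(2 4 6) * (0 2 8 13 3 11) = (0 2 4 6 8 13 3 11) = [2, 1, 4, 11, 6, 5, 8, 7, 13, 9, 10, 0, 12, 3]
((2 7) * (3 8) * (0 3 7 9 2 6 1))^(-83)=(0 3 8 7 6 1)(2 9)=[3, 0, 9, 8, 4, 5, 1, 6, 7, 2]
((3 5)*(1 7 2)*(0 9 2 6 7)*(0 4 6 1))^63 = [0, 7, 2, 5, 1, 3, 4, 6, 8, 9] = (9)(1 7 6 4)(3 5)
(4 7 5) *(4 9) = (4 7 5 9) = [0, 1, 2, 3, 7, 9, 6, 5, 8, 4]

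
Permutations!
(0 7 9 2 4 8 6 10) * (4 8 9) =(0 7 4 9 2 8 6 10) =[7, 1, 8, 3, 9, 5, 10, 4, 6, 2, 0]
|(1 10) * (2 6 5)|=|(1 10)(2 6 5)|=6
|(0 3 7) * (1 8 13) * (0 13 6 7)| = |(0 3)(1 8 6 7 13)| = 10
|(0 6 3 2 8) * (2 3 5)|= 5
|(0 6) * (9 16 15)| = |(0 6)(9 16 15)| = 6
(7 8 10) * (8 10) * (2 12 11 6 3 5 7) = [0, 1, 12, 5, 4, 7, 3, 10, 8, 9, 2, 6, 11] = (2 12 11 6 3 5 7 10)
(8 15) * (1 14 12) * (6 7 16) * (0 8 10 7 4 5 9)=(0 8 15 10 7 16 6 4 5 9)(1 14 12)=[8, 14, 2, 3, 5, 9, 4, 16, 15, 0, 7, 11, 1, 13, 12, 10, 6]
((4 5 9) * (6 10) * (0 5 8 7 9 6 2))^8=(0 10 5 2 6)=[10, 1, 6, 3, 4, 2, 0, 7, 8, 9, 5]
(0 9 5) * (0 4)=(0 9 5 4)=[9, 1, 2, 3, 0, 4, 6, 7, 8, 5]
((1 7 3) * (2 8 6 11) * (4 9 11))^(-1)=(1 3 7)(2 11 9 4 6 8)=[0, 3, 11, 7, 6, 5, 8, 1, 2, 4, 10, 9]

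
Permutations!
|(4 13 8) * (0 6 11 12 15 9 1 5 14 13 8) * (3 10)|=|(0 6 11 12 15 9 1 5 14 13)(3 10)(4 8)|=10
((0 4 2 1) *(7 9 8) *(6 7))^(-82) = (0 2)(1 4)(6 9)(7 8) = [2, 4, 0, 3, 1, 5, 9, 8, 7, 6]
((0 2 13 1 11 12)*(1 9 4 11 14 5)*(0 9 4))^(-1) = (0 9 12 11 4 13 2)(1 5 14) = [9, 5, 0, 3, 13, 14, 6, 7, 8, 12, 10, 4, 11, 2, 1]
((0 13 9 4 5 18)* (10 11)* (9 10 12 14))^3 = (0 11 9 18 10 14 5 13 12 4) = [11, 1, 2, 3, 0, 13, 6, 7, 8, 18, 14, 9, 4, 12, 5, 15, 16, 17, 10]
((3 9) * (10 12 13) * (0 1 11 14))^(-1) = (0 14 11 1)(3 9)(10 13 12) = [14, 0, 2, 9, 4, 5, 6, 7, 8, 3, 13, 1, 10, 12, 11]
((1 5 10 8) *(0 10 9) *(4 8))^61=(0 5 8 10 9 1 4)=[5, 4, 2, 3, 0, 8, 6, 7, 10, 1, 9]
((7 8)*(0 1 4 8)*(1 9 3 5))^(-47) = (0 9 3 5 1 4 8 7) = [9, 4, 2, 5, 8, 1, 6, 0, 7, 3]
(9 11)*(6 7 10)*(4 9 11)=[0, 1, 2, 3, 9, 5, 7, 10, 8, 4, 6, 11]=(11)(4 9)(6 7 10)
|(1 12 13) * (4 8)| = 6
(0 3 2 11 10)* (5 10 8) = (0 3 2 11 8 5 10) = [3, 1, 11, 2, 4, 10, 6, 7, 5, 9, 0, 8]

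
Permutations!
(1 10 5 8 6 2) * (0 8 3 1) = [8, 10, 0, 1, 4, 3, 2, 7, 6, 9, 5] = (0 8 6 2)(1 10 5 3)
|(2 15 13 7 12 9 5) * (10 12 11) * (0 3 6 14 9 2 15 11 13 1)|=8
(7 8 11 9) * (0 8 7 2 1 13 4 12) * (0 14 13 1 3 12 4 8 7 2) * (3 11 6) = (0 7 2 11 9)(3 12 14 13 8 6) = [7, 1, 11, 12, 4, 5, 3, 2, 6, 0, 10, 9, 14, 8, 13]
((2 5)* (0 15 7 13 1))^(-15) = (15)(2 5) = [0, 1, 5, 3, 4, 2, 6, 7, 8, 9, 10, 11, 12, 13, 14, 15]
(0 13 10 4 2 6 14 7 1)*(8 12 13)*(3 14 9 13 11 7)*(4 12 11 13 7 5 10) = (0 8 11 5 10 12 13 4 2 6 9 7 1)(3 14) = [8, 0, 6, 14, 2, 10, 9, 1, 11, 7, 12, 5, 13, 4, 3]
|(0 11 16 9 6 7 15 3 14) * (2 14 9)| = 5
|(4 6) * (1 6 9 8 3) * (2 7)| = |(1 6 4 9 8 3)(2 7)| = 6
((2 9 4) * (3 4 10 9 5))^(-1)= (2 4 3 5)(9 10)= [0, 1, 4, 5, 3, 2, 6, 7, 8, 10, 9]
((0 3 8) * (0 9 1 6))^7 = (0 3 8 9 1 6) = [3, 6, 2, 8, 4, 5, 0, 7, 9, 1]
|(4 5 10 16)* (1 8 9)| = 12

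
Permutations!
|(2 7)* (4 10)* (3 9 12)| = |(2 7)(3 9 12)(4 10)| = 6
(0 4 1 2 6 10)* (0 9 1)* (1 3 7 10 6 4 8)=(0 8 1 2 4)(3 7 10 9)=[8, 2, 4, 7, 0, 5, 6, 10, 1, 3, 9]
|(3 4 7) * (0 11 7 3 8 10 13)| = 6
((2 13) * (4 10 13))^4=(13)=[0, 1, 2, 3, 4, 5, 6, 7, 8, 9, 10, 11, 12, 13]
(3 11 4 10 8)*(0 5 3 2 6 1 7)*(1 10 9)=[5, 7, 6, 11, 9, 3, 10, 0, 2, 1, 8, 4]=(0 5 3 11 4 9 1 7)(2 6 10 8)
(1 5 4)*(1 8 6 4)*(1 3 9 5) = (3 9 5)(4 8 6) = [0, 1, 2, 9, 8, 3, 4, 7, 6, 5]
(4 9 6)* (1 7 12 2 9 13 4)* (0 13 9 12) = (0 13 4 9 6 1 7)(2 12) = [13, 7, 12, 3, 9, 5, 1, 0, 8, 6, 10, 11, 2, 4]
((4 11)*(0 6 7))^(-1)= (0 7 6)(4 11)= [7, 1, 2, 3, 11, 5, 0, 6, 8, 9, 10, 4]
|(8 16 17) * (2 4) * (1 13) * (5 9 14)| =|(1 13)(2 4)(5 9 14)(8 16 17)| =6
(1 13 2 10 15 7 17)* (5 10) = (1 13 2 5 10 15 7 17) = [0, 13, 5, 3, 4, 10, 6, 17, 8, 9, 15, 11, 12, 2, 14, 7, 16, 1]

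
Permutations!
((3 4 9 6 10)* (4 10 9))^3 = [0, 1, 2, 10, 4, 5, 9, 7, 8, 6, 3] = (3 10)(6 9)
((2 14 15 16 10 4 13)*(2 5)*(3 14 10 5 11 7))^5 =(2 7 5 11 16 13 15 4 14 10 3) =[0, 1, 7, 2, 14, 11, 6, 5, 8, 9, 3, 16, 12, 15, 10, 4, 13]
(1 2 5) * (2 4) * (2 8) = (1 4 8 2 5) = [0, 4, 5, 3, 8, 1, 6, 7, 2]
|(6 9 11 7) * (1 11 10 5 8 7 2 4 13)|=|(1 11 2 4 13)(5 8 7 6 9 10)|=30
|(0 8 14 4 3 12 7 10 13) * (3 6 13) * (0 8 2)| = |(0 2)(3 12 7 10)(4 6 13 8 14)| = 20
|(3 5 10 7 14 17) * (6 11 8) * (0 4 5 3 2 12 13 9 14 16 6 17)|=15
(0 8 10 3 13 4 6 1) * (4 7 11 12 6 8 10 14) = [10, 0, 2, 13, 8, 5, 1, 11, 14, 9, 3, 12, 6, 7, 4] = (0 10 3 13 7 11 12 6 1)(4 8 14)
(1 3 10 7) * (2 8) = [0, 3, 8, 10, 4, 5, 6, 1, 2, 9, 7] = (1 3 10 7)(2 8)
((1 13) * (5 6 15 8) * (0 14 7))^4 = (15)(0 14 7) = [14, 1, 2, 3, 4, 5, 6, 0, 8, 9, 10, 11, 12, 13, 7, 15]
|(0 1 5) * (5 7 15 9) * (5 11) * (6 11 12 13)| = 10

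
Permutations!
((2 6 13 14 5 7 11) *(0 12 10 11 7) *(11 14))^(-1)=[5, 1, 11, 3, 4, 14, 2, 7, 8, 9, 12, 13, 0, 6, 10]=(0 5 14 10 12)(2 11 13 6)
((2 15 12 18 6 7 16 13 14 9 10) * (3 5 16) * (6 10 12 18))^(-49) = (2 10 18 15)(3 9 5 12 16 6 13 7 14) = [0, 1, 10, 9, 4, 12, 13, 14, 8, 5, 18, 11, 16, 7, 3, 2, 6, 17, 15]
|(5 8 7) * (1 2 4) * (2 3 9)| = |(1 3 9 2 4)(5 8 7)| = 15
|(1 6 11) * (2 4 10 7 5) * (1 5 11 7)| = 8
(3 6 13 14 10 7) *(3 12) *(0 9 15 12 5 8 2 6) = (0 9 15 12 3)(2 6 13 14 10 7 5 8) = [9, 1, 6, 0, 4, 8, 13, 5, 2, 15, 7, 11, 3, 14, 10, 12]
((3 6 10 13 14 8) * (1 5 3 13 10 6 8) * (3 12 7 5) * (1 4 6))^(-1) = (1 6 4 14 13 8 3)(5 7 12) = [0, 6, 2, 1, 14, 7, 4, 12, 3, 9, 10, 11, 5, 8, 13]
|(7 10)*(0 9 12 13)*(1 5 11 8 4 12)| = |(0 9 1 5 11 8 4 12 13)(7 10)| = 18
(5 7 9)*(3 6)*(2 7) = (2 7 9 5)(3 6) = [0, 1, 7, 6, 4, 2, 3, 9, 8, 5]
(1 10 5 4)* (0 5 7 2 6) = (0 5 4 1 10 7 2 6) = [5, 10, 6, 3, 1, 4, 0, 2, 8, 9, 7]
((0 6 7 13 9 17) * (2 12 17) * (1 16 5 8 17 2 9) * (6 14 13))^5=(0 5 13 17 16 14 8 1)(2 12)(6 7)=[5, 0, 12, 3, 4, 13, 7, 6, 1, 9, 10, 11, 2, 17, 8, 15, 14, 16]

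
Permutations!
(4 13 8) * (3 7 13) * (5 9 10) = [0, 1, 2, 7, 3, 9, 6, 13, 4, 10, 5, 11, 12, 8] = (3 7 13 8 4)(5 9 10)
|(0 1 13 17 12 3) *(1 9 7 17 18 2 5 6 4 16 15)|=18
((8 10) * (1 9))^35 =(1 9)(8 10) =[0, 9, 2, 3, 4, 5, 6, 7, 10, 1, 8]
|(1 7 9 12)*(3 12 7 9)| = 5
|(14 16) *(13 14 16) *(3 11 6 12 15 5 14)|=|(16)(3 11 6 12 15 5 14 13)|=8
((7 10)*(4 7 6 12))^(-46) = (4 12 6 10 7) = [0, 1, 2, 3, 12, 5, 10, 4, 8, 9, 7, 11, 6]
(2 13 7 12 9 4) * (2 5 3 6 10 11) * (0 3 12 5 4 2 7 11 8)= [3, 1, 13, 6, 4, 12, 10, 5, 0, 2, 8, 7, 9, 11]= (0 3 6 10 8)(2 13 11 7 5 12 9)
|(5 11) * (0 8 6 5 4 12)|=7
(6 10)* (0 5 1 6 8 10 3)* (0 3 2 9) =(0 5 1 6 2 9)(8 10) =[5, 6, 9, 3, 4, 1, 2, 7, 10, 0, 8]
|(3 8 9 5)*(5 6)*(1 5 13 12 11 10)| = |(1 5 3 8 9 6 13 12 11 10)| = 10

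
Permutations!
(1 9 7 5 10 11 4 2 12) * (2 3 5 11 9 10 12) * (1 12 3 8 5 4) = (12)(1 10 9 7 11)(3 4 8 5) = [0, 10, 2, 4, 8, 3, 6, 11, 5, 7, 9, 1, 12]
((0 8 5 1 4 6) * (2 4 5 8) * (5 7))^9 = (8)(0 2 4 6) = [2, 1, 4, 3, 6, 5, 0, 7, 8]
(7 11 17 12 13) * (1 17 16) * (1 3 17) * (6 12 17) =[0, 1, 2, 6, 4, 5, 12, 11, 8, 9, 10, 16, 13, 7, 14, 15, 3, 17] =(17)(3 6 12 13 7 11 16)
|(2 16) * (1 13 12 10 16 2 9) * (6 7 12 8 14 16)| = 12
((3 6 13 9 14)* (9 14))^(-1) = (3 14 13 6) = [0, 1, 2, 14, 4, 5, 3, 7, 8, 9, 10, 11, 12, 6, 13]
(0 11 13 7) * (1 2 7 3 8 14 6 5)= [11, 2, 7, 8, 4, 1, 5, 0, 14, 9, 10, 13, 12, 3, 6]= (0 11 13 3 8 14 6 5 1 2 7)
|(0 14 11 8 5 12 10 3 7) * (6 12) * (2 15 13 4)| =20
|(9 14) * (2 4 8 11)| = 4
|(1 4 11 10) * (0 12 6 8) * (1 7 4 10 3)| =12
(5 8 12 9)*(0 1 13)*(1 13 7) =(0 13)(1 7)(5 8 12 9) =[13, 7, 2, 3, 4, 8, 6, 1, 12, 5, 10, 11, 9, 0]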